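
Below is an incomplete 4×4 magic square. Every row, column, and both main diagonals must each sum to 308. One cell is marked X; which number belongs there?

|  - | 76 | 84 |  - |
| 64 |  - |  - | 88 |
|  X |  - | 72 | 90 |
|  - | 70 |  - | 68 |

From column 4, 308 − (88 + 90 + 68) gives (1,4) = 62.
The remaining cell in row 1 is (1,1) = 308 − 222 = 86.
Main diagonal needs 308; the known cells sum to 226, so (2,2) = 82.
Row 2: 64 + 82 + 88 + ? = 308, so (2,3) = 74.
Column 2 needs 308; the known cells sum to 228, so (3,2) = 80.
Using column 3: 84 + 74 + 72 + ? → (4,3) = 308 − 230 = 78.
Anti-diagonal: 62 + 74 + 80 + ? = 308, so (4,1) = 92.
From row 3, 308 − (80 + 72 + 90) gives (3,1) = 66.

66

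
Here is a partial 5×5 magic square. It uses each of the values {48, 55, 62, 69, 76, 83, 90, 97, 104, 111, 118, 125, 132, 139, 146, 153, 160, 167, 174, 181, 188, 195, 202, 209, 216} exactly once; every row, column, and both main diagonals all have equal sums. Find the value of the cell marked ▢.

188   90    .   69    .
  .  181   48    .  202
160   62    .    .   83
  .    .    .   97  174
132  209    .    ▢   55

The 25 entries sum to 3300, so each line sums to 3300/5 = 660.
From column 2, 660 − (90 + 181 + 62 + 209) gives (4,2) = 118.
Column 5: 202 + 83 + 174 + 55 + ? = 660, so (1,5) = 146.
Main diagonal must total 660; the given cells sum to 521, so (3,3) = 139.
Anti-diagonal must total 660; the given cells sum to 535, so (2,4) = 125.
From row 1, 660 − (188 + 90 + 69 + 146) gives (1,3) = 167.
Row 2 needs 660; the known cells sum to 556, so (2,1) = 104.
Row 3 needs 660; the known cells sum to 444, so (3,4) = 216.
Column 1 must total 660; the given cells sum to 584, so (4,1) = 76.
Column 4: 69 + 125 + 216 + 97 + ? = 660, so (5,4) = 153.

153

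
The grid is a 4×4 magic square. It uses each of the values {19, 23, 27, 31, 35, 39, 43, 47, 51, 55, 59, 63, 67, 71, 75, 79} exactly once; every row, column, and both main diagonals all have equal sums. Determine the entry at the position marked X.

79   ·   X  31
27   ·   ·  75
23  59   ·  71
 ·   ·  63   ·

51

The 16 entries sum to 784, so each line sums to 784/4 = 196.
Row 3 must total 196; the given cells sum to 153, so (3,3) = 43.
Column 1 must total 196; the given cells sum to 129, so (4,1) = 67.
Column 4 must total 196; the given cells sum to 177, so (4,4) = 19.
Main diagonal: 79 + 43 + 19 + ? = 196, so (2,2) = 55.
The remaining cell in anti-diagonal is (2,3) = 196 − 157 = 39.
From row 4, 196 − (67 + 63 + 19) gives (4,2) = 47.
Column 2: 55 + 59 + 47 + ? = 196, so (1,2) = 35.
The remaining cell in column 3 is (1,3) = 196 − 145 = 51.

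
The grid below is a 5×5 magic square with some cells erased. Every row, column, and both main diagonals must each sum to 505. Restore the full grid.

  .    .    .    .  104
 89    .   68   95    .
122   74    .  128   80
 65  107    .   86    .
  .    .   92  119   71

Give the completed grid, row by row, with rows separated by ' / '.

The remaining cell in row 3 is (3,3) = 505 − 404 = 101.
Column 4 needs 505; the known cells sum to 428, so (1,4) = 77.
Anti-diagonal: 104 + 95 + 101 + 107 + ? = 505, so (5,1) = 98.
Row 5: 98 + 92 + 119 + 71 + ? = 505, so (5,2) = 125.
Column 1 must total 505; the given cells sum to 374, so (1,1) = 131.
Main diagonal needs 505; the known cells sum to 389, so (2,2) = 116.
From row 2, 505 − (89 + 116 + 68 + 95) gives (2,5) = 137.
Column 2 must total 505; the given cells sum to 422, so (1,2) = 83.
Column 5: 104 + 137 + 80 + 71 + ? = 505, so (4,5) = 113.
The remaining cell in row 1 is (1,3) = 505 − 395 = 110.
Row 4 must total 505; the given cells sum to 371, so (4,3) = 134.

131 83 110 77 104 / 89 116 68 95 137 / 122 74 101 128 80 / 65 107 134 86 113 / 98 125 92 119 71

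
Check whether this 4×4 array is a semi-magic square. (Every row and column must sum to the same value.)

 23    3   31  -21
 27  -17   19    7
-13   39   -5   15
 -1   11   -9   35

Row 1: 23 + 3 + 31 + (-21) = 36.
Row 2: 27 + (-17) + 19 + 7 = 36.
Row 3: -13 + 39 + (-5) + 15 = 36.
Row 4: -1 + 11 + (-9) + 35 = 36.
Column 1: 23 + 27 + (-13) + (-1) = 36.
Column 2: 3 + (-17) + 39 + 11 = 36.
Column 3: 31 + 19 + (-5) + (-9) = 36.
Column 4: -21 + 7 + 15 + 35 = 36.
All lines sum to 36.

Yes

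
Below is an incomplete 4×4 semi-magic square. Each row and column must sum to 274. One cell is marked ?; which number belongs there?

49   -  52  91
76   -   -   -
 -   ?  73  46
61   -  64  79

Row 1: 49 + 52 + 91 + ? = 274, so (1,2) = 82.
Row 4 must total 274; the given cells sum to 204, so (4,2) = 70.
Column 1: 49 + 76 + 61 + ? = 274, so (3,1) = 88.
Column 3: 52 + 73 + 64 + ? = 274, so (2,3) = 85.
From column 4, 274 − (91 + 46 + 79) gives (2,4) = 58.
Row 2: 76 + 85 + 58 + ? = 274, so (2,2) = 55.
The remaining cell in row 3 is (3,2) = 274 − 207 = 67.

67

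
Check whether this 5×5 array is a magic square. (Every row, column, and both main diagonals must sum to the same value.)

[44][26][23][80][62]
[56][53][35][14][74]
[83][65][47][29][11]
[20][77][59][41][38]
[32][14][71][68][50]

No — column 4 sums to 232 but row 4 sums to 235.

Row 1: 44 + 26 + 23 + 80 + 62 = 235.
Row 2: 56 + 53 + 35 + 14 + 74 = 232.
Row 3: 83 + 65 + 47 + 29 + 11 = 235.
Row 4: 20 + 77 + 59 + 41 + 38 = 235.
Row 5: 32 + 14 + 71 + 68 + 50 = 235.
Column 1: 44 + 56 + 83 + 20 + 32 = 235.
Column 2: 26 + 53 + 65 + 77 + 14 = 235.
Column 3: 23 + 35 + 47 + 59 + 71 = 235.
Column 4: 80 + 14 + 29 + 41 + 68 = 232.
Column 5: 62 + 74 + 11 + 38 + 50 = 235.
Main diagonal: 44 + 53 + 47 + 41 + 50 = 235.
Anti-diagonal: 62 + 14 + 47 + 77 + 32 = 232.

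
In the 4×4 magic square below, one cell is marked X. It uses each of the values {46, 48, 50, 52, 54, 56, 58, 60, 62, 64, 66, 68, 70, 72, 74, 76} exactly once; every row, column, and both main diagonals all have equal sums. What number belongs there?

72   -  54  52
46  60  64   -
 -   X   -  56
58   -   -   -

The 16 entries sum to 976, so each line sums to 976/4 = 244.
From row 1, 244 − (72 + 54 + 52) gives (1,2) = 66.
Row 2: 46 + 60 + 64 + ? = 244, so (2,4) = 74.
Using column 1: 72 + 46 + 58 + ? → (3,1) = 244 − 176 = 68.
Column 4: 52 + 74 + 56 + ? = 244, so (4,4) = 62.
The remaining cell in main diagonal is (3,3) = 244 − 194 = 50.
Anti-diagonal must total 244; the given cells sum to 174, so (3,2) = 70.

70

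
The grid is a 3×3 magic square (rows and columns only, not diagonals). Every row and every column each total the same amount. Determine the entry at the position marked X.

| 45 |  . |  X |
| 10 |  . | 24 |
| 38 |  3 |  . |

17

Column 1 is complete and sums to 93; that is the magic constant.
Using row 2: 10 + 24 + ? → (2,2) = 93 − 34 = 59.
Row 3 needs 93; the known cells sum to 41, so (3,3) = 52.
Column 2 must total 93; the given cells sum to 62, so (1,2) = 31.
The remaining cell in column 3 is (1,3) = 93 − 76 = 17.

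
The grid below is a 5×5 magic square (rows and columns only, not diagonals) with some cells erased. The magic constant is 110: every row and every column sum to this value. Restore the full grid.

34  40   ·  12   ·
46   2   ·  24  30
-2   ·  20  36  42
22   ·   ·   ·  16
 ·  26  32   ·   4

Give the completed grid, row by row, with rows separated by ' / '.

34 40 6 12 18 / 46 2 8 24 30 / -2 14 20 36 42 / 22 28 44 0 16 / 10 26 32 38 4

The remaining cell in row 2 is (2,3) = 110 − 102 = 8.
Using row 3: -2 + 20 + 36 + 42 + ? → (3,2) = 110 − 96 = 14.
The remaining cell in column 1 is (5,1) = 110 − 100 = 10.
Column 2: 40 + 2 + 14 + 26 + ? = 110, so (4,2) = 28.
The remaining cell in column 5 is (1,5) = 110 − 92 = 18.
Row 1: 34 + 40 + 12 + 18 + ? = 110, so (1,3) = 6.
Row 5 needs 110; the known cells sum to 72, so (5,4) = 38.
Column 3: 6 + 8 + 20 + 32 + ? = 110, so (4,3) = 44.
Column 4: 12 + 24 + 36 + 38 + ? = 110, so (4,4) = 0.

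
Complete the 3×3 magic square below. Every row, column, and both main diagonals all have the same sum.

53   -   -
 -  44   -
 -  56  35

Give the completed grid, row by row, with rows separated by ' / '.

53 32 47 / 38 44 50 / 41 56 35

Main diagonal is already complete: 53 + 44 + 35 = 132, so that is the magic constant.
The remaining cell in row 3 is (3,1) = 132 − 91 = 41.
Column 1: 53 + 41 + ? = 132, so (2,1) = 38.
Using column 2: 44 + 56 + ? → (1,2) = 132 − 100 = 32.
From anti-diagonal, 132 − (44 + 41) gives (1,3) = 47.
Row 2 needs 132; the known cells sum to 82, so (2,3) = 50.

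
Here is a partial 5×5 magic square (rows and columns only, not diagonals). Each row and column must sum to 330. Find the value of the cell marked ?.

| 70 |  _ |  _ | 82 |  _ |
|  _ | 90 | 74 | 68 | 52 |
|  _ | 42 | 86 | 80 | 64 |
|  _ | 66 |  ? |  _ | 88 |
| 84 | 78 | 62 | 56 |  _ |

Row 2 must total 330; the given cells sum to 284, so (2,1) = 46.
Row 3: 42 + 86 + 80 + 64 + ? = 330, so (3,1) = 58.
The remaining cell in row 5 is (5,5) = 330 − 280 = 50.
From column 1, 330 − (70 + 46 + 58 + 84) gives (4,1) = 72.
The remaining cell in column 2 is (1,2) = 330 − 276 = 54.
Column 4: 82 + 68 + 80 + 56 + ? = 330, so (4,4) = 44.
Column 5 must total 330; the given cells sum to 254, so (1,5) = 76.
Using row 1: 70 + 54 + 82 + 76 + ? → (1,3) = 330 − 282 = 48.
Row 4: 72 + 66 + 44 + 88 + ? = 330, so (4,3) = 60.

60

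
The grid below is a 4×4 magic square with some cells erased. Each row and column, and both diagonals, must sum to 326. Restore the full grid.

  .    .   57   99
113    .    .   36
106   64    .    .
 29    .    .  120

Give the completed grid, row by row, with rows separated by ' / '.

Column 1 must total 326; the given cells sum to 248, so (1,1) = 78.
Column 4 must total 326; the given cells sum to 255, so (3,4) = 71.
Anti-diagonal: 99 + 64 + 29 + ? = 326, so (2,3) = 134.
Using row 1: 78 + 57 + 99 + ? → (1,2) = 326 − 234 = 92.
From row 2, 326 − (113 + 134 + 36) gives (2,2) = 43.
The remaining cell in row 3 is (3,3) = 326 − 241 = 85.
The remaining cell in column 2 is (4,2) = 326 − 199 = 127.
The remaining cell in column 3 is (4,3) = 326 − 276 = 50.

78 92 57 99 / 113 43 134 36 / 106 64 85 71 / 29 127 50 120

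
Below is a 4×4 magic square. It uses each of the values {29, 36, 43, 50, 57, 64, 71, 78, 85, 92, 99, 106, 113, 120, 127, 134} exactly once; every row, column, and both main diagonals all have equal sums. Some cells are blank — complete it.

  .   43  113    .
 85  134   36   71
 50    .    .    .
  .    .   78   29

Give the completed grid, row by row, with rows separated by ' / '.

64 43 113 106 / 85 134 36 71 / 50 57 99 120 / 127 92 78 29

The 16 entries sum to 1304, so each line sums to 1304/4 = 326.
The remaining cell in column 3 is (3,3) = 326 − 227 = 99.
Main diagonal must total 326; the given cells sum to 262, so (1,1) = 64.
Row 1 needs 326; the known cells sum to 220, so (1,4) = 106.
From column 1, 326 − (64 + 85 + 50) gives (4,1) = 127.
From column 4, 326 − (106 + 71 + 29) gives (3,4) = 120.
Anti-diagonal needs 326; the known cells sum to 269, so (3,2) = 57.
The remaining cell in row 4 is (4,2) = 326 − 234 = 92.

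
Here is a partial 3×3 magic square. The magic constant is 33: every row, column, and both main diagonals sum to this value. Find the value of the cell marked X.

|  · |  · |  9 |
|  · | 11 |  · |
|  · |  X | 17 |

3

Column 3 must total 33; the given cells sum to 26, so (2,3) = 7.
Using main diagonal: 11 + 17 + ? → (1,1) = 33 − 28 = 5.
The remaining cell in anti-diagonal is (3,1) = 33 − 20 = 13.
Row 1 needs 33; the known cells sum to 14, so (1,2) = 19.
Using row 2: 11 + 7 + ? → (2,1) = 33 − 18 = 15.
Row 3: 13 + 17 + ? = 33, so (3,2) = 3.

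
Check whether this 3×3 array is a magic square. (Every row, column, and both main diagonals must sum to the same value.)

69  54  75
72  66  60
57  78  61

Row 1: 69 + 54 + 75 = 198.
Row 2: 72 + 66 + 60 = 198.
Row 3: 57 + 78 + 61 = 196.
Column 1: 69 + 72 + 57 = 198.
Column 2: 54 + 66 + 78 = 198.
Column 3: 75 + 60 + 61 = 196.
Main diagonal: 69 + 66 + 61 = 196.
Anti-diagonal: 75 + 66 + 57 = 198.

No — column 1 sums to 198 but column 3 sums to 196.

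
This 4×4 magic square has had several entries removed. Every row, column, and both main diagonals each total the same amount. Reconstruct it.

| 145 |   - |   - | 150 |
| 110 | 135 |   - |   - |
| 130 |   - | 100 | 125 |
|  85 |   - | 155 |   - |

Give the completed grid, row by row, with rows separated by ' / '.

Column 1 is already complete: 145 + 110 + 130 + 85 = 470, so that is the magic constant.
The remaining cell in row 3 is (3,2) = 470 − 355 = 115.
The remaining cell in main diagonal is (4,4) = 470 − 380 = 90.
Using anti-diagonal: 150 + 115 + 85 + ? → (2,3) = 470 − 350 = 120.
The remaining cell in row 2 is (2,4) = 470 − 365 = 105.
Row 4 must total 470; the given cells sum to 330, so (4,2) = 140.
From column 2, 470 − (135 + 115 + 140) gives (1,2) = 80.
Column 3: 120 + 100 + 155 + ? = 470, so (1,3) = 95.

145 80 95 150 / 110 135 120 105 / 130 115 100 125 / 85 140 155 90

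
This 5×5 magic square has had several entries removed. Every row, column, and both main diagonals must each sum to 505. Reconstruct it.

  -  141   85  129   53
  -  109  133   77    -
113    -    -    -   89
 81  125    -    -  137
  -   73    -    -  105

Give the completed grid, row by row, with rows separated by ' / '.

Row 1 must total 505; the given cells sum to 408, so (1,1) = 97.
Using column 2: 141 + 109 + 125 + 73 + ? → (3,2) = 505 − 448 = 57.
Column 5 needs 505; the known cells sum to 384, so (2,5) = 121.
Row 2 must total 505; the given cells sum to 440, so (2,1) = 65.
The remaining cell in column 1 is (5,1) = 505 − 356 = 149.
Using anti-diagonal: 53 + 77 + 125 + 149 + ? → (3,3) = 505 − 404 = 101.
The remaining cell in row 3 is (3,4) = 505 − 360 = 145.
Using main diagonal: 97 + 109 + 101 + 105 + ? → (4,4) = 505 − 412 = 93.
Using row 4: 81 + 125 + 93 + 137 + ? → (4,3) = 505 − 436 = 69.
Column 3: 85 + 133 + 101 + 69 + ? = 505, so (5,3) = 117.
Column 4 must total 505; the given cells sum to 444, so (5,4) = 61.

97 141 85 129 53 / 65 109 133 77 121 / 113 57 101 145 89 / 81 125 69 93 137 / 149 73 117 61 105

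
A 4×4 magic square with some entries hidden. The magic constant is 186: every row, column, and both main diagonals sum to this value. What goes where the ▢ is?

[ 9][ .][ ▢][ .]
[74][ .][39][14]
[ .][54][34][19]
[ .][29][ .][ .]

Row 2 needs 186; the known cells sum to 127, so (2,2) = 59.
Using row 3: 54 + 34 + 19 + ? → (3,1) = 186 − 107 = 79.
The remaining cell in column 1 is (4,1) = 186 − 162 = 24.
From column 2, 186 − (59 + 54 + 29) gives (1,2) = 44.
Using main diagonal: 9 + 59 + 34 + ? → (4,4) = 186 − 102 = 84.
Anti-diagonal: 39 + 54 + 24 + ? = 186, so (1,4) = 69.
Row 1 must total 186; the given cells sum to 122, so (1,3) = 64.

64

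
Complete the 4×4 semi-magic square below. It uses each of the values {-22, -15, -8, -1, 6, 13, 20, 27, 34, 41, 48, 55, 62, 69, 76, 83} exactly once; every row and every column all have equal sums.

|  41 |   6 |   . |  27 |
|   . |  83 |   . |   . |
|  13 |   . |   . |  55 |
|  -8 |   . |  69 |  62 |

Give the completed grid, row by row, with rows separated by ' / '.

41 6 48 27 / 76 83 -15 -22 / 13 34 20 55 / -8 -1 69 62

The 16 entries sum to 488, so each line sums to 488/4 = 122.
Row 1 needs 122; the known cells sum to 74, so (1,3) = 48.
Row 4 must total 122; the given cells sum to 123, so (4,2) = -1.
Using column 1: 41 + 13 + (-8) + ? → (2,1) = 122 − 46 = 76.
The remaining cell in column 2 is (3,2) = 122 − 88 = 34.
Column 4 needs 122; the known cells sum to 144, so (2,4) = -22.
Row 2 needs 122; the known cells sum to 137, so (2,3) = -15.
From row 3, 122 − (13 + 34 + 55) gives (3,3) = 20.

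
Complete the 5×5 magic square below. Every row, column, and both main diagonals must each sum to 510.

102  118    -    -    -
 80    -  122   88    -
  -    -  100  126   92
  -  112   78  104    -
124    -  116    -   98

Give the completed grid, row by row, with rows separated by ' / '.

The remaining cell in column 3 is (1,3) = 510 − 416 = 94.
Main diagonal: 102 + 100 + 104 + 98 + ? = 510, so (2,2) = 106.
Anti-diagonal needs 510; the known cells sum to 424, so (1,5) = 86.
From row 1, 510 − (102 + 118 + 94 + 86) gives (1,4) = 110.
Row 2: 80 + 106 + 122 + 88 + ? = 510, so (2,5) = 114.
The remaining cell in column 4 is (5,4) = 510 − 428 = 82.
The remaining cell in column 5 is (4,5) = 510 − 390 = 120.
The remaining cell in row 4 is (4,1) = 510 − 414 = 96.
From row 5, 510 − (124 + 116 + 82 + 98) gives (5,2) = 90.
Using column 1: 102 + 80 + 96 + 124 + ? → (3,1) = 510 − 402 = 108.
Column 2 must total 510; the given cells sum to 426, so (3,2) = 84.

102 118 94 110 86 / 80 106 122 88 114 / 108 84 100 126 92 / 96 112 78 104 120 / 124 90 116 82 98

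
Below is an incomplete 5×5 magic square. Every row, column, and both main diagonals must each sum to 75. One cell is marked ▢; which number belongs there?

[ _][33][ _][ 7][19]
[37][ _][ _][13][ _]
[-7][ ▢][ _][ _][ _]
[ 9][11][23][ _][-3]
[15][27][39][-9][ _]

Using row 4: 9 + 11 + 23 + (-3) + ? → (4,4) = 75 − 40 = 35.
Using row 5: 15 + 27 + 39 + (-9) + ? → (5,5) = 75 − 72 = 3.
Using column 1: 37 + (-7) + 9 + 15 + ? → (1,1) = 75 − 54 = 21.
Column 4: 7 + 13 + 35 + (-9) + ? = 75, so (3,4) = 29.
From anti-diagonal, 75 − (19 + 13 + 11 + 15) gives (3,3) = 17.
From row 1, 75 − (21 + 33 + 7 + 19) gives (1,3) = -5.
From column 3, 75 − (-5 + 17 + 23 + 39) gives (2,3) = 1.
Main diagonal needs 75; the known cells sum to 76, so (2,2) = -1.
Row 2 must total 75; the given cells sum to 50, so (2,5) = 25.
From column 2, 75 − (33 + (-1) + 11 + 27) gives (3,2) = 5.

5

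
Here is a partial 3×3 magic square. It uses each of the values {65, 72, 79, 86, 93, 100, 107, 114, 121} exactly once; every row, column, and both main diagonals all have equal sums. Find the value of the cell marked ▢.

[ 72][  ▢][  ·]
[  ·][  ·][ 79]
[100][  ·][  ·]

121

The 9 entries sum to 837, so each line sums to 837/3 = 279.
Column 1 must total 279; the given cells sum to 172, so (2,1) = 107.
Using row 2: 107 + 79 + ? → (2,2) = 279 − 186 = 93.
Main diagonal: 72 + 93 + ? = 279, so (3,3) = 114.
Anti-diagonal needs 279; the known cells sum to 193, so (1,3) = 86.
The remaining cell in row 1 is (1,2) = 279 − 158 = 121.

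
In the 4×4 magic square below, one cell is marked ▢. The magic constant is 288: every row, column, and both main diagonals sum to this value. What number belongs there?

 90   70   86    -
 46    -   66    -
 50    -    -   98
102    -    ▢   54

Row 1: 90 + 70 + 86 + ? = 288, so (1,4) = 42.
Using column 4: 42 + 98 + 54 + ? → (2,4) = 288 − 194 = 94.
Anti-diagonal needs 288; the known cells sum to 210, so (3,2) = 78.
From row 2, 288 − (46 + 66 + 94) gives (2,2) = 82.
Row 3 needs 288; the known cells sum to 226, so (3,3) = 62.
Using column 2: 70 + 82 + 78 + ? → (4,2) = 288 − 230 = 58.
Column 3: 86 + 66 + 62 + ? = 288, so (4,3) = 74.

74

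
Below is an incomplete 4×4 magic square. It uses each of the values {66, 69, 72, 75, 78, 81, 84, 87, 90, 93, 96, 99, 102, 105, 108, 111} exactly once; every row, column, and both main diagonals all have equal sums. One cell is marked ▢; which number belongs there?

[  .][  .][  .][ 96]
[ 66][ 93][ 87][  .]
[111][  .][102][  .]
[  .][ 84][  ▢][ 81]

90

The 16 entries sum to 1416, so each line sums to 1416/4 = 354.
Row 2 must total 354; the given cells sum to 246, so (2,4) = 108.
Column 4 needs 354; the known cells sum to 285, so (3,4) = 69.
Main diagonal needs 354; the known cells sum to 276, so (1,1) = 78.
The remaining cell in row 3 is (3,2) = 354 − 282 = 72.
From column 1, 354 − (78 + 66 + 111) gives (4,1) = 99.
From column 2, 354 − (93 + 72 + 84) gives (1,2) = 105.
Row 1: 78 + 105 + 96 + ? = 354, so (1,3) = 75.
Row 4 needs 354; the known cells sum to 264, so (4,3) = 90.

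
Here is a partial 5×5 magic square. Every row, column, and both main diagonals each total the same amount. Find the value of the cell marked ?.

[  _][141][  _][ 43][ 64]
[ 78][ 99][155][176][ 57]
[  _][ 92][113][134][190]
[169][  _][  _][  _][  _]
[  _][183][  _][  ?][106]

Row 2 is complete and sums to 565; that is the magic constant.
Row 3 needs 565; the known cells sum to 529, so (3,1) = 36.
From column 2, 565 − (141 + 99 + 92 + 183) gives (4,2) = 50.
Column 5 needs 565; the known cells sum to 417, so (4,5) = 148.
Anti-diagonal needs 565; the known cells sum to 403, so (5,1) = 162.
Column 1 needs 565; the known cells sum to 445, so (1,1) = 120.
Main diagonal must total 565; the given cells sum to 438, so (4,4) = 127.
Row 1 needs 565; the known cells sum to 368, so (1,3) = 197.
Row 4 needs 565; the known cells sum to 494, so (4,3) = 71.
Using column 3: 197 + 155 + 113 + 71 + ? → (5,3) = 565 − 536 = 29.
Column 4 must total 565; the given cells sum to 480, so (5,4) = 85.

85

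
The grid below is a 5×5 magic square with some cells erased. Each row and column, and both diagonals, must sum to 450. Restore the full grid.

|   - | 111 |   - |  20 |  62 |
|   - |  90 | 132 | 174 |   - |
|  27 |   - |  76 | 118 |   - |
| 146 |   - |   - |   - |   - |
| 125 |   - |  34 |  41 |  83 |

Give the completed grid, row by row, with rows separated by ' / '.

104 111 153 20 62 / 48 90 132 174 6 / 27 69 76 118 160 / 146 13 55 97 139 / 125 167 34 41 83

Row 5 needs 450; the known cells sum to 283, so (5,2) = 167.
The remaining cell in column 4 is (4,4) = 450 − 353 = 97.
Main diagonal: 90 + 76 + 97 + 83 + ? = 450, so (1,1) = 104.
The remaining cell in anti-diagonal is (4,2) = 450 − 437 = 13.
Row 1 must total 450; the given cells sum to 297, so (1,3) = 153.
Using column 1: 104 + 27 + 146 + 125 + ? → (2,1) = 450 − 402 = 48.
Column 2 must total 450; the given cells sum to 381, so (3,2) = 69.
From column 3, 450 − (153 + 132 + 76 + 34) gives (4,3) = 55.
Row 2 needs 450; the known cells sum to 444, so (2,5) = 6.
Row 3: 27 + 69 + 76 + 118 + ? = 450, so (3,5) = 160.
Row 4: 146 + 13 + 55 + 97 + ? = 450, so (4,5) = 139.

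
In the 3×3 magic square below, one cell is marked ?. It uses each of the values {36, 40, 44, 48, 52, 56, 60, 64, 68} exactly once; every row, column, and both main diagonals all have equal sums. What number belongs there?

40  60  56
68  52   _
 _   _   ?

The 9 entries sum to 468, so each line sums to 468/3 = 156.
The remaining cell in row 2 is (2,3) = 156 − 120 = 36.
Column 1 needs 156; the known cells sum to 108, so (3,1) = 48.
Column 2 needs 156; the known cells sum to 112, so (3,2) = 44.
Column 3 needs 156; the known cells sum to 92, so (3,3) = 64.

64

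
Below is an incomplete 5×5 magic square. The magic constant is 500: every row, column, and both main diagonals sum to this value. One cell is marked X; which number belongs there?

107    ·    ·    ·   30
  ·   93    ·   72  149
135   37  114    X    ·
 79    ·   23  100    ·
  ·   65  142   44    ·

156

The remaining cell in main diagonal is (5,5) = 500 − 414 = 86.
The remaining cell in row 5 is (5,1) = 500 − 337 = 163.
The remaining cell in column 1 is (2,1) = 500 − 484 = 16.
Anti-diagonal needs 500; the known cells sum to 379, so (4,2) = 121.
Row 2 must total 500; the given cells sum to 330, so (2,3) = 170.
The remaining cell in row 4 is (4,5) = 500 − 323 = 177.
The remaining cell in column 2 is (1,2) = 500 − 316 = 184.
Column 3: 170 + 114 + 23 + 142 + ? = 500, so (1,3) = 51.
Column 5 must total 500; the given cells sum to 442, so (3,5) = 58.
Row 1 needs 500; the known cells sum to 372, so (1,4) = 128.
Using row 3: 135 + 37 + 114 + 58 + ? → (3,4) = 500 − 344 = 156.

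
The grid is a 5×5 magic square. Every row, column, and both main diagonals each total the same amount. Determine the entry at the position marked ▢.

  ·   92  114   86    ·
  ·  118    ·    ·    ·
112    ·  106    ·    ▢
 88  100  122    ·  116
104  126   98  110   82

90

Row 5 is complete and sums to 520; that is the magic constant.
From row 4, 520 − (88 + 100 + 122 + 116) gives (4,4) = 94.
The remaining cell in column 2 is (3,2) = 520 − 436 = 84.
From column 3, 520 − (114 + 106 + 122 + 98) gives (2,3) = 80.
Main diagonal must total 520; the given cells sum to 400, so (1,1) = 120.
Row 1 needs 520; the known cells sum to 412, so (1,5) = 108.
Column 1: 120 + 112 + 88 + 104 + ? = 520, so (2,1) = 96.
From anti-diagonal, 520 − (108 + 106 + 100 + 104) gives (2,4) = 102.
Row 2 must total 520; the given cells sum to 396, so (2,5) = 124.
Column 4 needs 520; the known cells sum to 392, so (3,4) = 128.
Column 5: 108 + 124 + 116 + 82 + ? = 520, so (3,5) = 90.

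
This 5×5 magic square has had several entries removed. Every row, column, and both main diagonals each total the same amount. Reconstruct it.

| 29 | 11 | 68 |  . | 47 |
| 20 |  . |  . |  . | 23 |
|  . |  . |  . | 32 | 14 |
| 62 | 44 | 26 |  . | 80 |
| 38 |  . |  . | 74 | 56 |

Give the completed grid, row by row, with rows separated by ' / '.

Column 5 is already complete: 47 + 23 + 14 + 80 + 56 = 220, so that is the magic constant.
From row 1, 220 − (29 + 11 + 68 + 47) gives (1,4) = 65.
From row 4, 220 − (62 + 44 + 26 + 80) gives (4,4) = 8.
Column 1 must total 220; the given cells sum to 149, so (3,1) = 71.
Using column 4: 65 + 32 + 8 + 74 + ? → (2,4) = 220 − 179 = 41.
The remaining cell in anti-diagonal is (3,3) = 220 − 170 = 50.
The remaining cell in row 3 is (3,2) = 220 − 167 = 53.
The remaining cell in main diagonal is (2,2) = 220 − 143 = 77.
Row 2: 20 + 77 + 41 + 23 + ? = 220, so (2,3) = 59.
Using column 2: 11 + 77 + 53 + 44 + ? → (5,2) = 220 − 185 = 35.
From column 3, 220 − (68 + 59 + 50 + 26) gives (5,3) = 17.

29 11 68 65 47 / 20 77 59 41 23 / 71 53 50 32 14 / 62 44 26 8 80 / 38 35 17 74 56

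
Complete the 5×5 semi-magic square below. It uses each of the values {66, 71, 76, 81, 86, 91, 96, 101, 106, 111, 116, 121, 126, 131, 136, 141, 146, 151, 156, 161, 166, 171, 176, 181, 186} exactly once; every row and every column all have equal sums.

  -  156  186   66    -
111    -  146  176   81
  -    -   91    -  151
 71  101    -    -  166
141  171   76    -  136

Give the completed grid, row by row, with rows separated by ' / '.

126 156 186 66 96 / 111 116 146 176 81 / 181 86 91 121 151 / 71 101 131 161 166 / 141 171 76 106 136

The 25 entries sum to 3150, so each line sums to 3150/5 = 630.
Row 2: 111 + 146 + 176 + 81 + ? = 630, so (2,2) = 116.
The remaining cell in row 5 is (5,4) = 630 − 524 = 106.
Using column 2: 156 + 116 + 101 + 171 + ? → (3,2) = 630 − 544 = 86.
Column 3 must total 630; the given cells sum to 499, so (4,3) = 131.
Column 5 must total 630; the given cells sum to 534, so (1,5) = 96.
From row 1, 630 − (156 + 186 + 66 + 96) gives (1,1) = 126.
The remaining cell in row 4 is (4,4) = 630 − 469 = 161.
Column 1: 126 + 111 + 71 + 141 + ? = 630, so (3,1) = 181.
Using column 4: 66 + 176 + 161 + 106 + ? → (3,4) = 630 − 509 = 121.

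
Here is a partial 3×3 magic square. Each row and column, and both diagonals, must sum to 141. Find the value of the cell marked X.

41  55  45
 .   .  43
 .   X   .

The remaining cell in column 3 is (3,3) = 141 − 88 = 53.
From main diagonal, 141 − (41 + 53) gives (2,2) = 47.
Anti-diagonal needs 141; the known cells sum to 92, so (3,1) = 49.
Row 2 needs 141; the known cells sum to 90, so (2,1) = 51.
From row 3, 141 − (49 + 53) gives (3,2) = 39.

39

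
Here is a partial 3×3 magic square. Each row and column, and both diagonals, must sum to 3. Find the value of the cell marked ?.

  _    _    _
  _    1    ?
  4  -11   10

-5

Using column 2: 1 + (-11) + ? → (1,2) = 3 − (-10) = 13.
Main diagonal needs 3; the known cells sum to 11, so (1,1) = -8.
Anti-diagonal: 1 + 4 + ? = 3, so (1,3) = -2.
The remaining cell in column 1 is (2,1) = 3 − (-4) = 7.
Column 3 must total 3; the given cells sum to 8, so (2,3) = -5.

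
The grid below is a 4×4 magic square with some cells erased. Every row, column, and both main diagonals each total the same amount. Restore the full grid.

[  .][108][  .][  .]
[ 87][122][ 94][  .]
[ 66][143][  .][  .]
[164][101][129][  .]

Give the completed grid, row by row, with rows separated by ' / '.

157 108 136 73 / 87 122 94 171 / 66 143 115 150 / 164 101 129 80

Column 2 is already complete: 108 + 122 + 143 + 101 = 474, so that is the magic constant.
Row 2 must total 474; the given cells sum to 303, so (2,4) = 171.
Row 4: 164 + 101 + 129 + ? = 474, so (4,4) = 80.
Column 1: 87 + 66 + 164 + ? = 474, so (1,1) = 157.
Main diagonal needs 474; the known cells sum to 359, so (3,3) = 115.
Anti-diagonal: 94 + 143 + 164 + ? = 474, so (1,4) = 73.
Row 1 must total 474; the given cells sum to 338, so (1,3) = 136.
The remaining cell in row 3 is (3,4) = 474 − 324 = 150.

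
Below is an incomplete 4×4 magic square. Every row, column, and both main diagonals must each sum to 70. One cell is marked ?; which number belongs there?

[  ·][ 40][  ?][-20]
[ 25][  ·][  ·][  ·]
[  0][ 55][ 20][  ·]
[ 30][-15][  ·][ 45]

Using row 3: 0 + 55 + 20 + ? → (3,4) = 70 − 75 = -5.
Using row 4: 30 + (-15) + 45 + ? → (4,3) = 70 − 60 = 10.
Column 1 must total 70; the given cells sum to 55, so (1,1) = 15.
Column 2 needs 70; the known cells sum to 80, so (2,2) = -10.
The remaining cell in column 4 is (2,4) = 70 − 20 = 50.
Anti-diagonal needs 70; the known cells sum to 65, so (2,3) = 5.
Row 1: 15 + 40 + (-20) + ? = 70, so (1,3) = 35.

35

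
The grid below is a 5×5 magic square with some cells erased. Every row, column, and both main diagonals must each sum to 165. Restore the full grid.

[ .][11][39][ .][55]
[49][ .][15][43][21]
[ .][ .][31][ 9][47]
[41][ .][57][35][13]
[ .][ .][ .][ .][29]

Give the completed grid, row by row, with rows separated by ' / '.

Row 2: 49 + 15 + 43 + 21 + ? = 165, so (2,2) = 37.
Row 4: 41 + 57 + 35 + 13 + ? = 165, so (4,2) = 19.
Column 3 needs 165; the known cells sum to 142, so (5,3) = 23.
Using main diagonal: 37 + 31 + 35 + 29 + ? → (1,1) = 165 − 132 = 33.
Anti-diagonal: 55 + 43 + 31 + 19 + ? = 165, so (5,1) = 17.
The remaining cell in row 1 is (1,4) = 165 − 138 = 27.
Column 1 must total 165; the given cells sum to 140, so (3,1) = 25.
From column 4, 165 − (27 + 43 + 9 + 35) gives (5,4) = 51.
From row 3, 165 − (25 + 31 + 9 + 47) gives (3,2) = 53.
Row 5 needs 165; the known cells sum to 120, so (5,2) = 45.

33 11 39 27 55 / 49 37 15 43 21 / 25 53 31 9 47 / 41 19 57 35 13 / 17 45 23 51 29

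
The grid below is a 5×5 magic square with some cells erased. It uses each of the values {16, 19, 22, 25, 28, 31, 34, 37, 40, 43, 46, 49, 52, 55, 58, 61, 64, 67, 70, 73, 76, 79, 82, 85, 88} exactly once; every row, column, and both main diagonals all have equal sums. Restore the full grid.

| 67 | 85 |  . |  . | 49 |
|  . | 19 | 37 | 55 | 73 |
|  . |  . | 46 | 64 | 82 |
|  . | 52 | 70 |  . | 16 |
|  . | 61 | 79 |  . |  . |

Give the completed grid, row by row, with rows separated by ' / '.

67 85 28 31 49 / 76 19 37 55 73 / 25 43 46 64 82 / 34 52 70 88 16 / 58 61 79 22 40

The 25 entries sum to 1300, so each line sums to 1300/5 = 260.
From row 2, 260 − (19 + 37 + 55 + 73) gives (2,1) = 76.
Column 2 needs 260; the known cells sum to 217, so (3,2) = 43.
Column 3: 37 + 46 + 70 + 79 + ? = 260, so (1,3) = 28.
The remaining cell in column 5 is (5,5) = 260 − 220 = 40.
Using main diagonal: 67 + 19 + 46 + 40 + ? → (4,4) = 260 − 172 = 88.
Anti-diagonal needs 260; the known cells sum to 202, so (5,1) = 58.
Row 1: 67 + 85 + 28 + 49 + ? = 260, so (1,4) = 31.
Row 3: 43 + 46 + 64 + 82 + ? = 260, so (3,1) = 25.
Using row 4: 52 + 70 + 88 + 16 + ? → (4,1) = 260 − 226 = 34.
Row 5: 58 + 61 + 79 + 40 + ? = 260, so (5,4) = 22.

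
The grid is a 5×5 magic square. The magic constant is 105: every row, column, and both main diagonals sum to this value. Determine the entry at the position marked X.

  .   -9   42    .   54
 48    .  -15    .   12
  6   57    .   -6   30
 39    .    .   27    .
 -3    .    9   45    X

21

Row 3 must total 105; the given cells sum to 87, so (3,3) = 18.
From column 1, 105 − (48 + 6 + 39 + (-3)) gives (1,1) = 15.
Column 3 must total 105; the given cells sum to 54, so (4,3) = 51.
Row 1 needs 105; the known cells sum to 102, so (1,4) = 3.
Column 4 needs 105; the known cells sum to 69, so (2,4) = 36.
Using anti-diagonal: 54 + 36 + 18 + (-3) + ? → (4,2) = 105 − 105 = 0.
Row 2 must total 105; the given cells sum to 81, so (2,2) = 24.
Row 4 must total 105; the given cells sum to 117, so (4,5) = -12.
Column 2 needs 105; the known cells sum to 72, so (5,2) = 33.
Column 5 must total 105; the given cells sum to 84, so (5,5) = 21.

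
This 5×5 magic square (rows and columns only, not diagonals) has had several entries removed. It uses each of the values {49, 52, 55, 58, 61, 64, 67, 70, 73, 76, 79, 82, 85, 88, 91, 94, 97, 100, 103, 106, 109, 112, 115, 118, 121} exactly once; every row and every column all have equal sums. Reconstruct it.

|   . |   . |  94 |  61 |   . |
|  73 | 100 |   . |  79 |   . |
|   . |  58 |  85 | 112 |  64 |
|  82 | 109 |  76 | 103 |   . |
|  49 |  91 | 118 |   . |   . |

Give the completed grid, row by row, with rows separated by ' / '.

The 25 entries sum to 2125, so each line sums to 2125/5 = 425.
Row 3 must total 425; the given cells sum to 319, so (3,1) = 106.
Row 4 needs 425; the known cells sum to 370, so (4,5) = 55.
Column 1 must total 425; the given cells sum to 310, so (1,1) = 115.
Using column 2: 100 + 58 + 109 + 91 + ? → (1,2) = 425 − 358 = 67.
The remaining cell in column 3 is (2,3) = 425 − 373 = 52.
From column 4, 425 − (61 + 79 + 112 + 103) gives (5,4) = 70.
The remaining cell in row 1 is (1,5) = 425 − 337 = 88.
Row 2 needs 425; the known cells sum to 304, so (2,5) = 121.
From row 5, 425 − (49 + 91 + 118 + 70) gives (5,5) = 97.

115 67 94 61 88 / 73 100 52 79 121 / 106 58 85 112 64 / 82 109 76 103 55 / 49 91 118 70 97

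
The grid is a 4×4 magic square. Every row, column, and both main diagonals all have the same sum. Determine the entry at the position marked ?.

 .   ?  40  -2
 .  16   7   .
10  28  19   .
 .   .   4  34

Column 3 is complete and sums to 70; that is the magic constant.
Row 3 must total 70; the given cells sum to 57, so (3,4) = 13.
The remaining cell in column 4 is (2,4) = 70 − 45 = 25.
Using main diagonal: 16 + 19 + 34 + ? → (1,1) = 70 − 69 = 1.
Anti-diagonal must total 70; the given cells sum to 33, so (4,1) = 37.
From row 1, 70 − (1 + 40 + (-2)) gives (1,2) = 31.

31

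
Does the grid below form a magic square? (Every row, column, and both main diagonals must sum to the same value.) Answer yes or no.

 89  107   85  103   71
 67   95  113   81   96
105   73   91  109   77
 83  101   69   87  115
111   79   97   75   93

Row 1: 89 + 107 + 85 + 103 + 71 = 455.
Row 2: 67 + 95 + 113 + 81 + 96 = 452.
Row 3: 105 + 73 + 91 + 109 + 77 = 455.
Row 4: 83 + 101 + 69 + 87 + 115 = 455.
Row 5: 111 + 79 + 97 + 75 + 93 = 455.
Column 1: 89 + 67 + 105 + 83 + 111 = 455.
Column 2: 107 + 95 + 73 + 101 + 79 = 455.
Column 3: 85 + 113 + 91 + 69 + 97 = 455.
Column 4: 103 + 81 + 109 + 87 + 75 = 455.
Column 5: 71 + 96 + 77 + 115 + 93 = 452.
Main diagonal: 89 + 95 + 91 + 87 + 93 = 455.
Anti-diagonal: 71 + 81 + 91 + 101 + 111 = 455.

No — column 5 sums to 452 but row 5 sums to 455.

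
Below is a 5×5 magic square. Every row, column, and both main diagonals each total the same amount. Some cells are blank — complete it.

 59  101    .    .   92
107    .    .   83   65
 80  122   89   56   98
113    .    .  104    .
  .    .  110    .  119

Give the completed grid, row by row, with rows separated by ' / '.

Row 3 is already complete: 80 + 122 + 89 + 56 + 98 = 445, so that is the magic constant.
Using column 1: 59 + 107 + 80 + 113 + ? → (5,1) = 445 − 359 = 86.
Column 5 needs 445; the known cells sum to 374, so (4,5) = 71.
Using main diagonal: 59 + 89 + 104 + 119 + ? → (2,2) = 445 − 371 = 74.
Using anti-diagonal: 92 + 83 + 89 + 86 + ? → (4,2) = 445 − 350 = 95.
Row 2: 107 + 74 + 83 + 65 + ? = 445, so (2,3) = 116.
The remaining cell in row 4 is (4,3) = 445 − 383 = 62.
Column 2 must total 445; the given cells sum to 392, so (5,2) = 53.
From column 3, 445 − (116 + 89 + 62 + 110) gives (1,3) = 68.
Using row 1: 59 + 101 + 68 + 92 + ? → (1,4) = 445 − 320 = 125.
Row 5 needs 445; the known cells sum to 368, so (5,4) = 77.

59 101 68 125 92 / 107 74 116 83 65 / 80 122 89 56 98 / 113 95 62 104 71 / 86 53 110 77 119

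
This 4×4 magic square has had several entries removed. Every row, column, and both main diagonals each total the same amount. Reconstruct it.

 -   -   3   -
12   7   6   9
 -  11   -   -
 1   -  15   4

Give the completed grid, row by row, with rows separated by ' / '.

13 2 3 16 / 12 7 6 9 / 8 11 10 5 / 1 14 15 4

Row 2 is already complete: 12 + 7 + 6 + 9 = 34, so that is the magic constant.
The remaining cell in row 4 is (4,2) = 34 − 20 = 14.
Using column 2: 7 + 11 + 14 + ? → (1,2) = 34 − 32 = 2.
Column 3 must total 34; the given cells sum to 24, so (3,3) = 10.
Using main diagonal: 7 + 10 + 4 + ? → (1,1) = 34 − 21 = 13.
Anti-diagonal needs 34; the known cells sum to 18, so (1,4) = 16.
Column 1 needs 34; the known cells sum to 26, so (3,1) = 8.
The remaining cell in column 4 is (3,4) = 34 − 29 = 5.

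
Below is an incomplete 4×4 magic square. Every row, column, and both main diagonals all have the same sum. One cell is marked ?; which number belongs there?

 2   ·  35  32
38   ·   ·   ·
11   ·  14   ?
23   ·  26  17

29

Column 1 is complete and sums to 74; that is the magic constant.
Using row 1: 2 + 35 + 32 + ? → (1,2) = 74 − 69 = 5.
Row 4 needs 74; the known cells sum to 66, so (4,2) = 8.
The remaining cell in column 3 is (2,3) = 74 − 75 = -1.
From main diagonal, 74 − (2 + 14 + 17) gives (2,2) = 41.
Using anti-diagonal: 32 + (-1) + 23 + ? → (3,2) = 74 − 54 = 20.
Row 2 must total 74; the given cells sum to 78, so (2,4) = -4.
Row 3 needs 74; the known cells sum to 45, so (3,4) = 29.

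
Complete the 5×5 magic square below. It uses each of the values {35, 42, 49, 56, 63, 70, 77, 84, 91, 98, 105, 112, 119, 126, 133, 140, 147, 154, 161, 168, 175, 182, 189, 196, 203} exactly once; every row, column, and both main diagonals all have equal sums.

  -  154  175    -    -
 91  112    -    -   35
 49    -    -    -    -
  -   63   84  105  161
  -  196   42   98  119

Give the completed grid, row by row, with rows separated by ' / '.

The 25 entries sum to 2975, so each line sums to 2975/5 = 595.
Row 4 must total 595; the given cells sum to 413, so (4,1) = 182.
The remaining cell in row 5 is (5,1) = 595 − 455 = 140.
Column 1 must total 595; the given cells sum to 462, so (1,1) = 133.
Using column 2: 154 + 112 + 63 + 196 + ? → (3,2) = 595 − 525 = 70.
Main diagonal must total 595; the given cells sum to 469, so (3,3) = 126.
Column 3: 175 + 126 + 84 + 42 + ? = 595, so (2,3) = 168.
From row 2, 595 − (91 + 112 + 168 + 35) gives (2,4) = 189.
Anti-diagonal must total 595; the given cells sum to 518, so (1,5) = 77.
Row 1 must total 595; the given cells sum to 539, so (1,4) = 56.
Column 4 must total 595; the given cells sum to 448, so (3,4) = 147.
Column 5 must total 595; the given cells sum to 392, so (3,5) = 203.

133 154 175 56 77 / 91 112 168 189 35 / 49 70 126 147 203 / 182 63 84 105 161 / 140 196 42 98 119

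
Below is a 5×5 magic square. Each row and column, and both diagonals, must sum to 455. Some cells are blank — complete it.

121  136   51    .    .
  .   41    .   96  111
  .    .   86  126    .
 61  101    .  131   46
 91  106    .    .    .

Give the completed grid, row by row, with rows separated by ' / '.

The remaining cell in row 4 is (4,3) = 455 − 339 = 116.
Column 2 needs 455; the known cells sum to 384, so (3,2) = 71.
The remaining cell in main diagonal is (5,5) = 455 − 379 = 76.
Anti-diagonal needs 455; the known cells sum to 374, so (1,5) = 81.
Row 1 needs 455; the known cells sum to 389, so (1,4) = 66.
Column 4 must total 455; the given cells sum to 419, so (5,4) = 36.
Column 5 needs 455; the known cells sum to 314, so (3,5) = 141.
Row 3: 71 + 86 + 126 + 141 + ? = 455, so (3,1) = 31.
Row 5: 91 + 106 + 36 + 76 + ? = 455, so (5,3) = 146.
Column 1: 121 + 31 + 61 + 91 + ? = 455, so (2,1) = 151.
Column 3 must total 455; the given cells sum to 399, so (2,3) = 56.

121 136 51 66 81 / 151 41 56 96 111 / 31 71 86 126 141 / 61 101 116 131 46 / 91 106 146 36 76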